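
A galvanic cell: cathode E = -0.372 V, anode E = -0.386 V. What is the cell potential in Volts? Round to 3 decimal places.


Standard cell potential: E_cell = E_cathode - E_anode.
E_cell = -0.372 - (-0.386)
E_cell = 0.014 V, rounded to 3 dp:

0.014 V


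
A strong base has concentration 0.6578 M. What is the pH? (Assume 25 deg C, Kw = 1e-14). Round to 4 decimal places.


A strong base dissociates completely, so [OH-] equals the given concentration.
pOH = -log10([OH-]) = -log10(0.6578) = 0.181906
pH = 14 - pOH = 14 - 0.181906
pH = 13.818094, rounded to 4 dp:

13.8181


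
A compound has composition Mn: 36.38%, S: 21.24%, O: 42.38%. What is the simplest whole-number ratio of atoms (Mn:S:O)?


Assume 100 g of compound, divide each mass% by atomic mass to get moles, then normalize by the smallest to get a raw atom ratio.
Moles per 100 g: Mn: 36.38/54.938 = 0.6622, S: 21.24/32.065 = 0.6624, O: 42.38/15.999 = 2.6489
Raw ratio (divide by min = 0.6622): Mn: 1.0, S: 1.0, O: 4.0
Multiply by 1 to clear fractions: Mn: 1.0 ~= 1, S: 1.0 ~= 1, O: 4.0 ~= 4
Reduce by GCD to get the simplest whole-number ratio:

1:1:4


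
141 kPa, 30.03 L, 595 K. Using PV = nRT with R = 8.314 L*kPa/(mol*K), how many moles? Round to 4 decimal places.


PV = nRT, solve for n = PV / (RT).
PV = 141 * 30.03 = 4234.23
RT = 8.314 * 595 = 4946.83
n = 4234.23 / 4946.83
n = 0.85594815 mol, rounded to 4 dp:

0.8559 mol


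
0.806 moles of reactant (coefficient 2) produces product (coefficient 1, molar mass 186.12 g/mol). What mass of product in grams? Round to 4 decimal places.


Use the coefficient ratio to convert reactant moles to product moles, then multiply by the product's molar mass.
moles_P = moles_R * (coeff_P / coeff_R) = 0.806 * (1/2) = 0.403
mass_P = moles_P * M_P = 0.403 * 186.12
mass_P = 75.00636 g, rounded to 4 dp:

75.0064 g


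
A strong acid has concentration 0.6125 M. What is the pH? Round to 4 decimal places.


A strong acid dissociates completely, so [H+] equals the given concentration.
pH = -log10([H+]) = -log10(0.6125)
pH = 0.21289391, rounded to 4 dp:

0.2129


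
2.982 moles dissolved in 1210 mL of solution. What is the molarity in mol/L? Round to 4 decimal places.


Convert volume to liters: V_L = V_mL / 1000.
V_L = 1210 / 1000 = 1.21 L
M = n / V_L = 2.982 / 1.21
M = 2.46446281 mol/L, rounded to 4 dp:

2.4645 mol/L


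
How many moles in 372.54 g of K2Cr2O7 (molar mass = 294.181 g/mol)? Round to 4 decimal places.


n = mass / M
n = 372.54 / 294.181
n = 1.26636323 mol, rounded to 4 dp:

1.2664 mol


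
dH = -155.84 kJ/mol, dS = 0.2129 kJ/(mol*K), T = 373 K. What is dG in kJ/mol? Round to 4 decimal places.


Gibbs: dG = dH - T*dS (consistent units, dS already in kJ/(mol*K)).
T*dS = 373 * 0.2129 = 79.4117
dG = -155.84 - (79.4117)
dG = -235.2517 kJ/mol, rounded to 4 dp:

-235.2517 kJ/mol


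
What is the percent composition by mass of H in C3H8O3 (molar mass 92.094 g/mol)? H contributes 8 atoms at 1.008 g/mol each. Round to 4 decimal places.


pct = 100 * (n_elem * M_elem) / M_total
mass_contribution = 8 * 1.008 = 8.064 g/mol
pct = 100 * 8.064 / 92.094
pct = 8.75627077 %, rounded to 4 dp:

8.7563 %


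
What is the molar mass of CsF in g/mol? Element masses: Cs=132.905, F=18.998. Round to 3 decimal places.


M = sum(count * atomic_mass) over atoms.
M = 1*132.905 + 1*18.998
M = 132.905 + 18.998
M = 151.903 g/mol, rounded to 3 dp:

151.903 g/mol


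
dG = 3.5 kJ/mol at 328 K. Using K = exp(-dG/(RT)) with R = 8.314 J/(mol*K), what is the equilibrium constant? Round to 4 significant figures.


dG is in kJ/mol; multiply by 1000 to match R in J/(mol*K).
RT = 8.314 * 328 = 2726.992 J/mol
exponent = -dG*1000 / (RT) = -(3.5*1000) / 2726.992 = -1.28346544
K = exp(-1.28346544)
K = 0.27707545, rounded to 4 significant figures:

0.2771


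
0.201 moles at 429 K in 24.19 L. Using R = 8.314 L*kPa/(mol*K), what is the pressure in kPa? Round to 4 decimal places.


PV = nRT, solve for P = nRT / V.
nRT = 0.201 * 8.314 * 429 = 716.9079
P = 716.9079 / 24.19
P = 29.63653989 kPa, rounded to 4 dp:

29.6365 kPa


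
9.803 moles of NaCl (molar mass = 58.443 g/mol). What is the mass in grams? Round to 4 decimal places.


mass = n * M
mass = 9.803 * 58.443
mass = 572.916729 g, rounded to 4 dp:

572.9167 g


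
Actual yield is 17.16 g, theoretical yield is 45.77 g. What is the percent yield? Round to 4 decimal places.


% yield = 100 * actual / theoretical
% yield = 100 * 17.16 / 45.77
% yield = 37.49180686 %, rounded to 4 dp:

37.4918 %


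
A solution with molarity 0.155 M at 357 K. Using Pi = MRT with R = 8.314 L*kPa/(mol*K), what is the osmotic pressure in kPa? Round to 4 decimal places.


Osmotic pressure (van't Hoff): Pi = M*R*T.
RT = 8.314 * 357 = 2968.098
Pi = 0.155 * 2968.098
Pi = 460.05519 kPa, rounded to 4 dp:

460.0552 kPa


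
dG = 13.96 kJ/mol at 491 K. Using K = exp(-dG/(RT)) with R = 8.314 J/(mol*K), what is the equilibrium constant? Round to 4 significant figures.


dG is in kJ/mol; multiply by 1000 to match R in J/(mol*K).
RT = 8.314 * 491 = 4082.174 J/mol
exponent = -dG*1000 / (RT) = -(13.96*1000) / 4082.174 = -3.41974644
K = exp(-3.41974644)
K = 0.032720731, rounded to 4 significant figures:

0.03272


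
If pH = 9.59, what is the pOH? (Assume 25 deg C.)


At 25 deg C, pH + pOH = 14.
pOH = 14 - pH = 14 - 9.59
pOH = 4.41:

4.41


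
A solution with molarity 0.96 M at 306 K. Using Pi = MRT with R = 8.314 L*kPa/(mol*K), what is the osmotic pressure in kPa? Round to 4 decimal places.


Osmotic pressure (van't Hoff): Pi = M*R*T.
RT = 8.314 * 306 = 2544.084
Pi = 0.96 * 2544.084
Pi = 2442.32064 kPa, rounded to 4 dp:

2442.3206 kPa


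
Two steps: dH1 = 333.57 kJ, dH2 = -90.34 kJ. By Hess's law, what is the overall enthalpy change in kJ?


Hess's law: enthalpy is a state function, so add the step enthalpies.
dH_total = dH1 + dH2 = 333.57 + (-90.34)
dH_total = 243.23 kJ:

243.23 kJ


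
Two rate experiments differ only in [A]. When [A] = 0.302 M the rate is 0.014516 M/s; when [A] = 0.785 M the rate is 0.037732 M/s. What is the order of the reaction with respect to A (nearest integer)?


Rate is proportional to [A]^n, so rate2/rate1 = ([A]2/[A]1)^n. Take logs to solve for n.
rate2/rate1 = 0.037732 / 0.014516 = 2.5993
[A]2/[A]1 = 0.785 / 0.302 = 2.5993
n = ln(2.5993) / ln(2.5993) = 1.0
Nearest integer order:

1


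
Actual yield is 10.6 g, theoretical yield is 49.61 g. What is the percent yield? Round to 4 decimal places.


% yield = 100 * actual / theoretical
% yield = 100 * 10.6 / 49.61
% yield = 21.36665995 %, rounded to 4 dp:

21.3667 %


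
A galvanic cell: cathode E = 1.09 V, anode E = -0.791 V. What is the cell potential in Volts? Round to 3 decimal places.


Standard cell potential: E_cell = E_cathode - E_anode.
E_cell = 1.09 - (-0.791)
E_cell = 1.881 V, rounded to 3 dp:

1.881 V


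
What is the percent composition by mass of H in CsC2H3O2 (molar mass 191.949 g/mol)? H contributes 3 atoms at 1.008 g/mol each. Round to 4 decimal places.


pct = 100 * (n_elem * M_elem) / M_total
mass_contribution = 3 * 1.008 = 3.024 g/mol
pct = 100 * 3.024 / 191.949
pct = 1.57541847 %, rounded to 4 dp:

1.5754 %


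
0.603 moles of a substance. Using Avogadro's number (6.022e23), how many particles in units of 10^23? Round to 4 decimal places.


N = n * NA, then divide by 1e23 for the requested units.
N / 1e23 = n * 6.022
N / 1e23 = 0.603 * 6.022
N / 1e23 = 3.631266, rounded to 4 dp:

3.6313


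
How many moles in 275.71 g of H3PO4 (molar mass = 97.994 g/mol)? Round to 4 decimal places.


n = mass / M
n = 275.71 / 97.994
n = 2.8135396 mol, rounded to 4 dp:

2.8135 mol


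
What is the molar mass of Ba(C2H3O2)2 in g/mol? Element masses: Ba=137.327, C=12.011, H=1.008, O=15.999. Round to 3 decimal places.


M = sum(count * atomic_mass) over atoms.
M = 1*137.327 + 4*12.011 + 6*1.008 + 4*15.999
M = 137.327 + 48.044 + 6.048 + 63.996
M = 255.415 g/mol, rounded to 3 dp:

255.415 g/mol


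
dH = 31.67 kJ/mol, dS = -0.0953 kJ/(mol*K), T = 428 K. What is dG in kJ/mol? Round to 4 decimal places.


Gibbs: dG = dH - T*dS (consistent units, dS already in kJ/(mol*K)).
T*dS = 428 * -0.0953 = -40.7884
dG = 31.67 - (-40.7884)
dG = 72.4584 kJ/mol, rounded to 4 dp:

72.4584 kJ/mol


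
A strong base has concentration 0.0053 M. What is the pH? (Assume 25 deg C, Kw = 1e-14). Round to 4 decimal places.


A strong base dissociates completely, so [OH-] equals the given concentration.
pOH = -log10([OH-]) = -log10(0.0053) = 2.275724
pH = 14 - pOH = 14 - 2.275724
pH = 11.724276, rounded to 4 dp:

11.7243


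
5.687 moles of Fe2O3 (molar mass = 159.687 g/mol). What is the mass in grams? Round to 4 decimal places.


mass = n * M
mass = 5.687 * 159.687
mass = 908.139969 g, rounded to 4 dp:

908.1400 g


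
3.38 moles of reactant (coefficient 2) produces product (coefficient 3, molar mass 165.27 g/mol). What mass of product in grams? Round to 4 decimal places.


Use the coefficient ratio to convert reactant moles to product moles, then multiply by the product's molar mass.
moles_P = moles_R * (coeff_P / coeff_R) = 3.38 * (3/2) = 5.07
mass_P = moles_P * M_P = 5.07 * 165.27
mass_P = 837.9189 g, rounded to 4 dp:

837.9189 g


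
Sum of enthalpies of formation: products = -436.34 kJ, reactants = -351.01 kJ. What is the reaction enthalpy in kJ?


dH_rxn = sum(dH_f products) - sum(dH_f reactants)
dH_rxn = -436.34 - (-351.01)
dH_rxn = -85.33 kJ:

-85.33 kJ


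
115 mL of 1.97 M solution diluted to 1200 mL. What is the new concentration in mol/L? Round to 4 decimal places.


Dilution: M1*V1 = M2*V2, solve for M2.
M2 = M1*V1 / V2
M2 = 1.97 * 115 / 1200
M2 = 226.55 / 1200
M2 = 0.18879167 mol/L, rounded to 4 dp:

0.1888 mol/L


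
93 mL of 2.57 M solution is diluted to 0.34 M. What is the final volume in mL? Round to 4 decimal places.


Dilution: M1*V1 = M2*V2, solve for V2.
V2 = M1*V1 / M2
V2 = 2.57 * 93 / 0.34
V2 = 239.01 / 0.34
V2 = 702.97058824 mL, rounded to 4 dp:

702.9706 mL


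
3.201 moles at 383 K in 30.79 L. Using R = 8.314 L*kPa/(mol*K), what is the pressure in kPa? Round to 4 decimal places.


PV = nRT, solve for P = nRT / V.
nRT = 3.201 * 8.314 * 383 = 10192.8227
P = 10192.8227 / 30.79
P = 331.04328353 kPa, rounded to 4 dp:

331.0433 kPa


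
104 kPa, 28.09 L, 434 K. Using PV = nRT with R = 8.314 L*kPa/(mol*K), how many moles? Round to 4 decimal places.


PV = nRT, solve for n = PV / (RT).
PV = 104 * 28.09 = 2921.36
RT = 8.314 * 434 = 3608.276
n = 2921.36 / 3608.276
n = 0.80962764 mol, rounded to 4 dp:

0.8096 mol


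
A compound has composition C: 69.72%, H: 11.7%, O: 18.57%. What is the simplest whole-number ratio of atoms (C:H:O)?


Assume 100 g of compound, divide each mass% by atomic mass to get moles, then normalize by the smallest to get a raw atom ratio.
Moles per 100 g: C: 69.72/12.011 = 5.8047, H: 11.7/1.008 = 11.6071, O: 18.57/15.999 = 1.1607
Raw ratio (divide by min = 1.1607): C: 5.001, H: 10.0, O: 1.0
Multiply by 1 to clear fractions: C: 5.001 ~= 5, H: 10.0 ~= 10, O: 1.0 ~= 1
Reduce by GCD to get the simplest whole-number ratio:

5:10:1


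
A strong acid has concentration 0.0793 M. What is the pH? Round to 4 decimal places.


A strong acid dissociates completely, so [H+] equals the given concentration.
pH = -log10([H+]) = -log10(0.0793)
pH = 1.10072681, rounded to 4 dp:

1.1007


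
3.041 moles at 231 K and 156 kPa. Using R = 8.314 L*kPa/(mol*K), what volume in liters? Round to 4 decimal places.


PV = nRT, solve for V = nRT / P.
nRT = 3.041 * 8.314 * 231 = 5840.3439
V = 5840.3439 / 156
V = 37.43810192 L, rounded to 4 dp:

37.4381 L


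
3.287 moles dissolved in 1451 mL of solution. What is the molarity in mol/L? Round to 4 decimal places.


Convert volume to liters: V_L = V_mL / 1000.
V_L = 1451 / 1000 = 1.451 L
M = n / V_L = 3.287 / 1.451
M = 2.26533425 mol/L, rounded to 4 dp:

2.2653 mol/L


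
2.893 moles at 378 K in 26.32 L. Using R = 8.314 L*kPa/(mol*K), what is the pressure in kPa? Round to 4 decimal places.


PV = nRT, solve for P = nRT / V.
nRT = 2.893 * 8.314 * 378 = 9091.808
P = 9091.808 / 26.32
P = 345.43343465 kPa, rounded to 4 dp:

345.4334 kPa


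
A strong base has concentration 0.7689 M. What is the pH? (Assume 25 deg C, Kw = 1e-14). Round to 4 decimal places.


A strong base dissociates completely, so [OH-] equals the given concentration.
pOH = -log10([OH-]) = -log10(0.7689) = 0.11413
pH = 14 - pOH = 14 - 0.11413
pH = 13.88587, rounded to 4 dp:

13.8859


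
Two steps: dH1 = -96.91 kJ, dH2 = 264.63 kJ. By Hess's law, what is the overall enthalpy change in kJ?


Hess's law: enthalpy is a state function, so add the step enthalpies.
dH_total = dH1 + dH2 = -96.91 + (264.63)
dH_total = 167.72 kJ:

167.72 kJ


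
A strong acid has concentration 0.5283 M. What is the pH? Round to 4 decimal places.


A strong acid dissociates completely, so [H+] equals the given concentration.
pH = -log10([H+]) = -log10(0.5283)
pH = 0.27711939, rounded to 4 dp:

0.2771


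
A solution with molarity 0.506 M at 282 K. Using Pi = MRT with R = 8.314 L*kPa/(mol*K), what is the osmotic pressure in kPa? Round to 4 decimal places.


Osmotic pressure (van't Hoff): Pi = M*R*T.
RT = 8.314 * 282 = 2344.548
Pi = 0.506 * 2344.548
Pi = 1186.341288 kPa, rounded to 4 dp:

1186.3413 kPa


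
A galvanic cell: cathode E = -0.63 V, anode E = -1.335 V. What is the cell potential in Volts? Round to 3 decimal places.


Standard cell potential: E_cell = E_cathode - E_anode.
E_cell = -0.63 - (-1.335)
E_cell = 0.705 V, rounded to 3 dp:

0.705 V


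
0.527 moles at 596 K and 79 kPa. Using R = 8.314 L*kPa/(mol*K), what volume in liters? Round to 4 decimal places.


PV = nRT, solve for V = nRT / P.
nRT = 0.527 * 8.314 * 596 = 2611.3609
V = 2611.3609 / 79
V = 33.05520127 L, rounded to 4 dp:

33.0552 L


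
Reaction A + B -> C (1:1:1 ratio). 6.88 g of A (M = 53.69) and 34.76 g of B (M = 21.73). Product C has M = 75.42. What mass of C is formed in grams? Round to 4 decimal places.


Find moles of each reactant; the smaller value is the limiting reagent in a 1:1:1 reaction, so moles_C equals moles of the limiter.
n_A = mass_A / M_A = 6.88 / 53.69 = 0.128143 mol
n_B = mass_B / M_B = 34.76 / 21.73 = 1.599632 mol
Limiting reagent: A (smaller), n_limiting = 0.128143 mol
mass_C = n_limiting * M_C = 0.128143 * 75.42
mass_C = 9.66454506 g, rounded to 4 dp:

9.6645 g


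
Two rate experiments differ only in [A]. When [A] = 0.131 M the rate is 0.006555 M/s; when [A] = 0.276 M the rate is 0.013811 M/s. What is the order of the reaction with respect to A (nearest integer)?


Rate is proportional to [A]^n, so rate2/rate1 = ([A]2/[A]1)^n. Take logs to solve for n.
rate2/rate1 = 0.013811 / 0.006555 = 2.1069
[A]2/[A]1 = 0.276 / 0.131 = 2.1069
n = ln(2.1069) / ln(2.1069) = 1.0
Nearest integer order:

1


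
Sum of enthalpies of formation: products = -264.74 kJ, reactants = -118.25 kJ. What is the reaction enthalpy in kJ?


dH_rxn = sum(dH_f products) - sum(dH_f reactants)
dH_rxn = -264.74 - (-118.25)
dH_rxn = -146.49 kJ:

-146.49 kJ


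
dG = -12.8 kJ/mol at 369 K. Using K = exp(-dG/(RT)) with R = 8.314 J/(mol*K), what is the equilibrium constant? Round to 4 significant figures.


dG is in kJ/mol; multiply by 1000 to match R in J/(mol*K).
RT = 8.314 * 369 = 3067.866 J/mol
exponent = -dG*1000 / (RT) = -(-12.8*1000) / 3067.866 = 4.17228132
K = exp(4.17228132)
K = 64.863257, rounded to 4 significant figures:

64.86


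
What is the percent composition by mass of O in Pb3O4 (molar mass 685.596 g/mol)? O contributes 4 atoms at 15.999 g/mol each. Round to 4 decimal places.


pct = 100 * (n_elem * M_elem) / M_total
mass_contribution = 4 * 15.999 = 63.996 g/mol
pct = 100 * 63.996 / 685.596
pct = 9.33436018 %, rounded to 4 dp:

9.3344 %


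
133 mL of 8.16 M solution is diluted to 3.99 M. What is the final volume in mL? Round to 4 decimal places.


Dilution: M1*V1 = M2*V2, solve for V2.
V2 = M1*V1 / M2
V2 = 8.16 * 133 / 3.99
V2 = 1085.28 / 3.99
V2 = 272.0 mL, rounded to 4 dp:

272.0000 mL


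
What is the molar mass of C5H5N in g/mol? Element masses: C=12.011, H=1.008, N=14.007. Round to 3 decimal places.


M = sum(count * atomic_mass) over atoms.
M = 5*12.011 + 5*1.008 + 1*14.007
M = 60.055 + 5.04 + 14.007
M = 79.102 g/mol, rounded to 3 dp:

79.102 g/mol


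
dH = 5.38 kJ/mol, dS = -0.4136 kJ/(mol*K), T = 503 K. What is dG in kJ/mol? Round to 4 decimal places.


Gibbs: dG = dH - T*dS (consistent units, dS already in kJ/(mol*K)).
T*dS = 503 * -0.4136 = -208.0408
dG = 5.38 - (-208.0408)
dG = 213.4208 kJ/mol, rounded to 4 dp:

213.4208 kJ/mol


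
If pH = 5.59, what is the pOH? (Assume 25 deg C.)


At 25 deg C, pH + pOH = 14.
pOH = 14 - pH = 14 - 5.59
pOH = 8.41:

8.41


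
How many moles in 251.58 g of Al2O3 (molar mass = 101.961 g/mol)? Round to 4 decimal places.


n = mass / M
n = 251.58 / 101.961
n = 2.46741401 mol, rounded to 4 dp:

2.4674 mol


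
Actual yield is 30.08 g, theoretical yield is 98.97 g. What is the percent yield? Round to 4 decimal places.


% yield = 100 * actual / theoretical
% yield = 100 * 30.08 / 98.97
% yield = 30.3930484 %, rounded to 4 dp:

30.3930 %


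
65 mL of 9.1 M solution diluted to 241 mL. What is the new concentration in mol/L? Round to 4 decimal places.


Dilution: M1*V1 = M2*V2, solve for M2.
M2 = M1*V1 / V2
M2 = 9.1 * 65 / 241
M2 = 591.5 / 241
M2 = 2.45435685 mol/L, rounded to 4 dp:

2.4544 mol/L


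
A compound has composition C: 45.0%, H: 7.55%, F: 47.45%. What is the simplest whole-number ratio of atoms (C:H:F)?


Assume 100 g of compound, divide each mass% by atomic mass to get moles, then normalize by the smallest to get a raw atom ratio.
Moles per 100 g: C: 45.0/12.011 = 3.7466, H: 7.55/1.008 = 7.4901, F: 47.45/18.998 = 2.4976
Raw ratio (divide by min = 2.4976): C: 1.5, H: 2.999, F: 1.0
Multiply by 2 to clear fractions: C: 3.0 ~= 3, H: 5.998 ~= 6, F: 2.0 ~= 2
Reduce by GCD to get the simplest whole-number ratio:

3:6:2


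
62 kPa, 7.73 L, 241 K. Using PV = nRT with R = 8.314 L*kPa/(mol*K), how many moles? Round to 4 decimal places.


PV = nRT, solve for n = PV / (RT).
PV = 62 * 7.73 = 479.26
RT = 8.314 * 241 = 2003.674
n = 479.26 / 2003.674
n = 0.23919061 mol, rounded to 4 dp:

0.2392 mol


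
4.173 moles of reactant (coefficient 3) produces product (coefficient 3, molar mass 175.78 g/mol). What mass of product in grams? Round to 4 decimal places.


Use the coefficient ratio to convert reactant moles to product moles, then multiply by the product's molar mass.
moles_P = moles_R * (coeff_P / coeff_R) = 4.173 * (3/3) = 4.173
mass_P = moles_P * M_P = 4.173 * 175.78
mass_P = 733.52994 g, rounded to 4 dp:

733.5299 g


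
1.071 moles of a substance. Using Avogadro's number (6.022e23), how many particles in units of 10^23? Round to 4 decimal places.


N = n * NA, then divide by 1e23 for the requested units.
N / 1e23 = n * 6.022
N / 1e23 = 1.071 * 6.022
N / 1e23 = 6.449562, rounded to 4 dp:

6.4496


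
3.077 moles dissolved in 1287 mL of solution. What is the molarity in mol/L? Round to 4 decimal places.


Convert volume to liters: V_L = V_mL / 1000.
V_L = 1287 / 1000 = 1.287 L
M = n / V_L = 3.077 / 1.287
M = 2.39083139 mol/L, rounded to 4 dp:

2.3908 mol/L


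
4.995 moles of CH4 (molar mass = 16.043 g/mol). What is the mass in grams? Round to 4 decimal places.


mass = n * M
mass = 4.995 * 16.043
mass = 80.134785 g, rounded to 4 dp:

80.1348 g


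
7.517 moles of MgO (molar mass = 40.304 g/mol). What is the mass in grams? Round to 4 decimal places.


mass = n * M
mass = 7.517 * 40.304
mass = 302.965168 g, rounded to 4 dp:

302.9652 g


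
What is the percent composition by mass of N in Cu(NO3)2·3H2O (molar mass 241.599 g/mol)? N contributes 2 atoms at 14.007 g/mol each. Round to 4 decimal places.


pct = 100 * (n_elem * M_elem) / M_total
mass_contribution = 2 * 14.007 = 28.014 g/mol
pct = 100 * 28.014 / 241.599
pct = 11.59524667 %, rounded to 4 dp:

11.5952 %


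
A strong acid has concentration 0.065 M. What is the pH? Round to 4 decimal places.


A strong acid dissociates completely, so [H+] equals the given concentration.
pH = -log10([H+]) = -log10(0.065)
pH = 1.18708664, rounded to 4 dp:

1.1871


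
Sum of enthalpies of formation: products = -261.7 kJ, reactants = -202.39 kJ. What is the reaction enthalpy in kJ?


dH_rxn = sum(dH_f products) - sum(dH_f reactants)
dH_rxn = -261.7 - (-202.39)
dH_rxn = -59.31 kJ:

-59.31 kJ


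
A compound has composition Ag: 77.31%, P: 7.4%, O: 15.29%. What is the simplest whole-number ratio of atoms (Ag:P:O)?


Assume 100 g of compound, divide each mass% by atomic mass to get moles, then normalize by the smallest to get a raw atom ratio.
Moles per 100 g: Ag: 77.31/107.868 = 0.7167, P: 7.4/30.974 = 0.2389, O: 15.29/15.999 = 0.9557
Raw ratio (divide by min = 0.2389): Ag: 3.0, P: 1.0, O: 4.0
Multiply by 1 to clear fractions: Ag: 3.0 ~= 3, P: 1.0 ~= 1, O: 4.0 ~= 4
Reduce by GCD to get the simplest whole-number ratio:

3:1:4


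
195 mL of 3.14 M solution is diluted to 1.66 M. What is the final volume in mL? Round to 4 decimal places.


Dilution: M1*V1 = M2*V2, solve for V2.
V2 = M1*V1 / M2
V2 = 3.14 * 195 / 1.66
V2 = 612.3 / 1.66
V2 = 368.85542169 mL, rounded to 4 dp:

368.8554 mL


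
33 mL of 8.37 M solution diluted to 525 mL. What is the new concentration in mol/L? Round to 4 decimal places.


Dilution: M1*V1 = M2*V2, solve for M2.
M2 = M1*V1 / V2
M2 = 8.37 * 33 / 525
M2 = 276.21 / 525
M2 = 0.52611429 mol/L, rounded to 4 dp:

0.5261 mol/L


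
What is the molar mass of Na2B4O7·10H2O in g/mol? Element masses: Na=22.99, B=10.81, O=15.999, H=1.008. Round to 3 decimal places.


M = sum(count * atomic_mass) over atoms.
M = 2*22.99 + 4*10.81 + 17*15.999 + 20*1.008
M = 45.98 + 43.24 + 271.983 + 20.16
M = 381.363 g/mol, rounded to 3 dp:

381.363 g/mol


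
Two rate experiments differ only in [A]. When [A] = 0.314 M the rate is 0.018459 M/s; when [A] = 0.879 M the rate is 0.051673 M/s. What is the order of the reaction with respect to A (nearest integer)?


Rate is proportional to [A]^n, so rate2/rate1 = ([A]2/[A]1)^n. Take logs to solve for n.
rate2/rate1 = 0.051673 / 0.018459 = 2.7993
[A]2/[A]1 = 0.879 / 0.314 = 2.7994
n = ln(2.7993) / ln(2.7994) = 1.0
Nearest integer order:

1


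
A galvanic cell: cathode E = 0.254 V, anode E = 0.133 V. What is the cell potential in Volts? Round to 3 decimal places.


Standard cell potential: E_cell = E_cathode - E_anode.
E_cell = 0.254 - (0.133)
E_cell = 0.121 V, rounded to 3 dp:

0.121 V


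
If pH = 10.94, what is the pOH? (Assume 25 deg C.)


At 25 deg C, pH + pOH = 14.
pOH = 14 - pH = 14 - 10.94
pOH = 3.06:

3.06


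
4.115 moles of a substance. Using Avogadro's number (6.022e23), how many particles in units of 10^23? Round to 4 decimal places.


N = n * NA, then divide by 1e23 for the requested units.
N / 1e23 = n * 6.022
N / 1e23 = 4.115 * 6.022
N / 1e23 = 24.78053, rounded to 4 dp:

24.7805


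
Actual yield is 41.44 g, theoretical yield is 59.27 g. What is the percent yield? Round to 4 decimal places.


% yield = 100 * actual / theoretical
% yield = 100 * 41.44 / 59.27
% yield = 69.91732748 %, rounded to 4 dp:

69.9173 %


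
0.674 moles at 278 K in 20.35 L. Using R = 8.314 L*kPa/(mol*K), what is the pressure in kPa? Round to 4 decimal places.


PV = nRT, solve for P = nRT / V.
nRT = 0.674 * 8.314 * 278 = 1557.8108
P = 1557.8108 / 20.35
P = 76.55089926 kPa, rounded to 4 dp:

76.5509 kPa


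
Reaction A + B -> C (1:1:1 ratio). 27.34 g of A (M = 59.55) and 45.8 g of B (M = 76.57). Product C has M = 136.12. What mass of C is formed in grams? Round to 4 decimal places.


Find moles of each reactant; the smaller value is the limiting reagent in a 1:1:1 reaction, so moles_C equals moles of the limiter.
n_A = mass_A / M_A = 27.34 / 59.55 = 0.45911 mol
n_B = mass_B / M_B = 45.8 / 76.57 = 0.598145 mol
Limiting reagent: A (smaller), n_limiting = 0.45911 mol
mass_C = n_limiting * M_C = 0.45911 * 136.12
mass_C = 62.4940532 g, rounded to 4 dp:

62.4941 g


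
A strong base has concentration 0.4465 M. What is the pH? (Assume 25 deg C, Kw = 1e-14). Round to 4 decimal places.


A strong base dissociates completely, so [OH-] equals the given concentration.
pOH = -log10([OH-]) = -log10(0.4465) = 0.350179
pH = 14 - pOH = 14 - 0.350179
pH = 13.649821, rounded to 4 dp:

13.6498


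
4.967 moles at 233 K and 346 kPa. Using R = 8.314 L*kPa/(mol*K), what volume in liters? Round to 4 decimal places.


PV = nRT, solve for V = nRT / P.
nRT = 4.967 * 8.314 * 233 = 9621.8837
V = 9621.8837 / 346
V = 27.80891243 L, rounded to 4 dp:

27.8089 L


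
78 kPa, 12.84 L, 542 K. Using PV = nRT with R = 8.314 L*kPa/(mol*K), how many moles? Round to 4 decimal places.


PV = nRT, solve for n = PV / (RT).
PV = 78 * 12.84 = 1001.52
RT = 8.314 * 542 = 4506.188
n = 1001.52 / 4506.188
n = 0.22225438 mol, rounded to 4 dp:

0.2223 mol


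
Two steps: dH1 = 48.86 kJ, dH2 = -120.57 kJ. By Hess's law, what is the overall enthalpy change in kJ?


Hess's law: enthalpy is a state function, so add the step enthalpies.
dH_total = dH1 + dH2 = 48.86 + (-120.57)
dH_total = -71.71 kJ:

-71.71 kJ


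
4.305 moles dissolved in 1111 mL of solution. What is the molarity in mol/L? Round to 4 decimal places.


Convert volume to liters: V_L = V_mL / 1000.
V_L = 1111 / 1000 = 1.111 L
M = n / V_L = 4.305 / 1.111
M = 3.87488749 mol/L, rounded to 4 dp:

3.8749 mol/L


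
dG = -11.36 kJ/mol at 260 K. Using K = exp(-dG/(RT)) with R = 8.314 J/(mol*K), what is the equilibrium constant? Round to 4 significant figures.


dG is in kJ/mol; multiply by 1000 to match R in J/(mol*K).
RT = 8.314 * 260 = 2161.64 J/mol
exponent = -dG*1000 / (RT) = -(-11.36*1000) / 2161.64 = 5.25526915
K = exp(5.25526915)
K = 191.57304, rounded to 4 significant figures:

191.6


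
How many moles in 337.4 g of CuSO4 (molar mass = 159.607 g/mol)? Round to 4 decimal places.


n = mass / M
n = 337.4 / 159.607
n = 2.11394237 mol, rounded to 4 dp:

2.1139 mol


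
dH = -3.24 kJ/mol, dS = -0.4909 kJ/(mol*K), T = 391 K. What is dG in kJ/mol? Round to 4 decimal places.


Gibbs: dG = dH - T*dS (consistent units, dS already in kJ/(mol*K)).
T*dS = 391 * -0.4909 = -191.9419
dG = -3.24 - (-191.9419)
dG = 188.7019 kJ/mol, rounded to 4 dp:

188.7019 kJ/mol


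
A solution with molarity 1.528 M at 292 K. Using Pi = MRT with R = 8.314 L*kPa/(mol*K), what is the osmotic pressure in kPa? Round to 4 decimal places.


Osmotic pressure (van't Hoff): Pi = M*R*T.
RT = 8.314 * 292 = 2427.688
Pi = 1.528 * 2427.688
Pi = 3709.507264 kPa, rounded to 4 dp:

3709.5073 kPa


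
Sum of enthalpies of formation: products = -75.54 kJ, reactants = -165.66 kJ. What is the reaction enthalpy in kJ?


dH_rxn = sum(dH_f products) - sum(dH_f reactants)
dH_rxn = -75.54 - (-165.66)
dH_rxn = 90.12 kJ:

90.12 kJ


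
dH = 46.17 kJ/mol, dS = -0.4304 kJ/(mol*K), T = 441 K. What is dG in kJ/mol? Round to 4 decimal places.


Gibbs: dG = dH - T*dS (consistent units, dS already in kJ/(mol*K)).
T*dS = 441 * -0.4304 = -189.8064
dG = 46.17 - (-189.8064)
dG = 235.9764 kJ/mol, rounded to 4 dp:

235.9764 kJ/mol


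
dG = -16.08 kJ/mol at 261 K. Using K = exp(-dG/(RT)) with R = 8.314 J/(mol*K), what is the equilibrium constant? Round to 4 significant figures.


dG is in kJ/mol; multiply by 1000 to match R in J/(mol*K).
RT = 8.314 * 261 = 2169.954 J/mol
exponent = -dG*1000 / (RT) = -(-16.08*1000) / 2169.954 = 7.41029533
K = exp(7.41029533)
K = 1652.9144, rounded to 4 significant figures:

1653


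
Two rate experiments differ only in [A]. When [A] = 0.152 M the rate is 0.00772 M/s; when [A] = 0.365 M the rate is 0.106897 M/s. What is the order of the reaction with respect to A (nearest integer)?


Rate is proportional to [A]^n, so rate2/rate1 = ([A]2/[A]1)^n. Take logs to solve for n.
rate2/rate1 = 0.106897 / 0.00772 = 13.8468
[A]2/[A]1 = 0.365 / 0.152 = 2.4013
n = ln(13.8468) / ln(2.4013) = 3.0
Nearest integer order:

3


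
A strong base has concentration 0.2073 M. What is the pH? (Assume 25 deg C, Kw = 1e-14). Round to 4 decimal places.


A strong base dissociates completely, so [OH-] equals the given concentration.
pOH = -log10([OH-]) = -log10(0.2073) = 0.683401
pH = 14 - pOH = 14 - 0.683401
pH = 13.316599, rounded to 4 dp:

13.3166


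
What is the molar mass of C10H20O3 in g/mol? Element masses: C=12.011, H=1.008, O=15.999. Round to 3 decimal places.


M = sum(count * atomic_mass) over atoms.
M = 10*12.011 + 20*1.008 + 3*15.999
M = 120.11 + 20.16 + 47.997
M = 188.267 g/mol, rounded to 3 dp:

188.267 g/mol


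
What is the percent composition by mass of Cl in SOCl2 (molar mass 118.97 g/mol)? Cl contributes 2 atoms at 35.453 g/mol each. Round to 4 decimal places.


pct = 100 * (n_elem * M_elem) / M_total
mass_contribution = 2 * 35.453 = 70.906 g/mol
pct = 100 * 70.906 / 118.97
pct = 59.59989913 %, rounded to 4 dp:

59.5999 %


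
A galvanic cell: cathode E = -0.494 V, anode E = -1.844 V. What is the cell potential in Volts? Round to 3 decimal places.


Standard cell potential: E_cell = E_cathode - E_anode.
E_cell = -0.494 - (-1.844)
E_cell = 1.35 V, rounded to 3 dp:

1.350 V


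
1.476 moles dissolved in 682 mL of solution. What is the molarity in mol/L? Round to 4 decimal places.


Convert volume to liters: V_L = V_mL / 1000.
V_L = 682 / 1000 = 0.682 L
M = n / V_L = 1.476 / 0.682
M = 2.16422287 mol/L, rounded to 4 dp:

2.1642 mol/L


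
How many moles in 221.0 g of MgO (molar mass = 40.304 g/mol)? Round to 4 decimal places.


n = mass / M
n = 221.0 / 40.304
n = 5.48332672 mol, rounded to 4 dp:

5.4833 mol


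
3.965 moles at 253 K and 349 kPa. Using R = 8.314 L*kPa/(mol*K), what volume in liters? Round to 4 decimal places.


PV = nRT, solve for V = nRT / P.
nRT = 3.965 * 8.314 * 253 = 8340.1475
V = 8340.1475 / 349
V = 23.89727077 L, rounded to 4 dp:

23.8973 L


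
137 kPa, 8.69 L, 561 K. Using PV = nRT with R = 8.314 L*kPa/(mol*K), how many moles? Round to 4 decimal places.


PV = nRT, solve for n = PV / (RT).
PV = 137 * 8.69 = 1190.53
RT = 8.314 * 561 = 4664.154
n = 1190.53 / 4664.154
n = 0.25525101 mol, rounded to 4 dp:

0.2553 mol


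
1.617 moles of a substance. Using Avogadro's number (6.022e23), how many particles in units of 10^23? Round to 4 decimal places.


N = n * NA, then divide by 1e23 for the requested units.
N / 1e23 = n * 6.022
N / 1e23 = 1.617 * 6.022
N / 1e23 = 9.737574, rounded to 4 dp:

9.7376


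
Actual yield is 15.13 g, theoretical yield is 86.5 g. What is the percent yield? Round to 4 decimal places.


% yield = 100 * actual / theoretical
% yield = 100 * 15.13 / 86.5
% yield = 17.49132948 %, rounded to 4 dp:

17.4913 %


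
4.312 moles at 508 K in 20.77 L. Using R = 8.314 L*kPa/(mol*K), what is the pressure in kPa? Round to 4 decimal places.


PV = nRT, solve for P = nRT / V.
nRT = 4.312 * 8.314 * 508 = 18211.7837
P = 18211.7837 / 20.77
P = 876.8311844 kPa, rounded to 4 dp:

876.8312 kPa


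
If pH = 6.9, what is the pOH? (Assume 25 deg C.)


At 25 deg C, pH + pOH = 14.
pOH = 14 - pH = 14 - 6.9
pOH = 7.1:

7.10


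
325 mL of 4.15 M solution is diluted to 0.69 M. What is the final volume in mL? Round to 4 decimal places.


Dilution: M1*V1 = M2*V2, solve for V2.
V2 = M1*V1 / M2
V2 = 4.15 * 325 / 0.69
V2 = 1348.75 / 0.69
V2 = 1954.71014493 mL, rounded to 4 dp:

1954.7101 mL


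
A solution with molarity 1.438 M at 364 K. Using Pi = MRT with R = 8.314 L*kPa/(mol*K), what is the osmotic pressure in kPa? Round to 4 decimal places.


Osmotic pressure (van't Hoff): Pi = M*R*T.
RT = 8.314 * 364 = 3026.296
Pi = 1.438 * 3026.296
Pi = 4351.813648 kPa, rounded to 4 dp:

4351.8136 kPa


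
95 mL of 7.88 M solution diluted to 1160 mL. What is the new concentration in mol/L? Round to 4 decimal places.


Dilution: M1*V1 = M2*V2, solve for M2.
M2 = M1*V1 / V2
M2 = 7.88 * 95 / 1160
M2 = 748.6 / 1160
M2 = 0.64534483 mol/L, rounded to 4 dp:

0.6453 mol/L


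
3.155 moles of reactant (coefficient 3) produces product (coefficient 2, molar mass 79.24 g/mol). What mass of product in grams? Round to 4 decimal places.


Use the coefficient ratio to convert reactant moles to product moles, then multiply by the product's molar mass.
moles_P = moles_R * (coeff_P / coeff_R) = 3.155 * (2/3) = 2.103333
mass_P = moles_P * M_P = 2.103333 * 79.24
mass_P = 166.66810692 g, rounded to 4 dp:

166.6681 g


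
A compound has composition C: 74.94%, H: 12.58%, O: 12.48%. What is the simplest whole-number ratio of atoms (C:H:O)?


Assume 100 g of compound, divide each mass% by atomic mass to get moles, then normalize by the smallest to get a raw atom ratio.
Moles per 100 g: C: 74.94/12.011 = 6.2393, H: 12.58/1.008 = 12.4802, O: 12.48/15.999 = 0.78
Raw ratio (divide by min = 0.78): C: 7.999, H: 15.999, O: 1.0
Multiply by 1 to clear fractions: C: 7.999 ~= 8, H: 15.999 ~= 16, O: 1.0 ~= 1
Reduce by GCD to get the simplest whole-number ratio:

8:16:1


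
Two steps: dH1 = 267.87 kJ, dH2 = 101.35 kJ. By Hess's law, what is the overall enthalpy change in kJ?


Hess's law: enthalpy is a state function, so add the step enthalpies.
dH_total = dH1 + dH2 = 267.87 + (101.35)
dH_total = 369.22 kJ:

369.22 kJ


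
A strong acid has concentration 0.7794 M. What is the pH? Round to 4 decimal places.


A strong acid dissociates completely, so [H+] equals the given concentration.
pH = -log10([H+]) = -log10(0.7794)
pH = 0.1082396, rounded to 4 dp:

0.1082


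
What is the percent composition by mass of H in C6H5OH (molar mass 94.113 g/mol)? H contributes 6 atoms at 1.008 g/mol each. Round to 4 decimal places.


pct = 100 * (n_elem * M_elem) / M_total
mass_contribution = 6 * 1.008 = 6.048 g/mol
pct = 100 * 6.048 / 94.113
pct = 6.4263173 %, rounded to 4 dp:

6.4263 %


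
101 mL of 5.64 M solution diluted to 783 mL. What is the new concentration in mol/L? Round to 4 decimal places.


Dilution: M1*V1 = M2*V2, solve for M2.
M2 = M1*V1 / V2
M2 = 5.64 * 101 / 783
M2 = 569.64 / 783
M2 = 0.72750958 mol/L, rounded to 4 dp:

0.7275 mol/L


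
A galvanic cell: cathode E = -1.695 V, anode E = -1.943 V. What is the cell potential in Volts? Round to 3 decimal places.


Standard cell potential: E_cell = E_cathode - E_anode.
E_cell = -1.695 - (-1.943)
E_cell = 0.248 V, rounded to 3 dp:

0.248 V


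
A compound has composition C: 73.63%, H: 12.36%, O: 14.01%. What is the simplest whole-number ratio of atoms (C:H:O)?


Assume 100 g of compound, divide each mass% by atomic mass to get moles, then normalize by the smallest to get a raw atom ratio.
Moles per 100 g: C: 73.63/12.011 = 6.1302, H: 12.36/1.008 = 12.2619, O: 14.01/15.999 = 0.8757
Raw ratio (divide by min = 0.8757): C: 7.001, H: 14.003, O: 1.0
Multiply by 1 to clear fractions: C: 7.001 ~= 7, H: 14.003 ~= 14, O: 1.0 ~= 1
Reduce by GCD to get the simplest whole-number ratio:

7:14:1


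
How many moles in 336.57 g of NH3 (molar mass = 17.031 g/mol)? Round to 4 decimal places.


n = mass / M
n = 336.57 / 17.031
n = 19.76219834 mol, rounded to 4 dp:

19.7622 mol


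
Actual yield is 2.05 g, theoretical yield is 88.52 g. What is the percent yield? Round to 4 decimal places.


% yield = 100 * actual / theoretical
% yield = 100 * 2.05 / 88.52
% yield = 2.31586082 %, rounded to 4 dp:

2.3159 %


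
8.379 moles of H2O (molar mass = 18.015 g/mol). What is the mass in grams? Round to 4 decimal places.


mass = n * M
mass = 8.379 * 18.015
mass = 150.947685 g, rounded to 4 dp:

150.9477 g


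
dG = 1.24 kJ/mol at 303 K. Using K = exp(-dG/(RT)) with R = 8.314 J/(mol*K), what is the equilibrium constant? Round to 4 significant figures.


dG is in kJ/mol; multiply by 1000 to match R in J/(mol*K).
RT = 8.314 * 303 = 2519.142 J/mol
exponent = -dG*1000 / (RT) = -(1.24*1000) / 2519.142 = -0.49223109
K = exp(-0.49223109)
K = 0.61126109, rounded to 4 significant figures:

0.6113


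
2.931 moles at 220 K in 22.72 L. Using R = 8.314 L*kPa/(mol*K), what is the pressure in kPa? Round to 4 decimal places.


PV = nRT, solve for P = nRT / V.
nRT = 2.931 * 8.314 * 220 = 5361.0335
P = 5361.0335 / 22.72
P = 235.96098151 kPa, rounded to 4 dp:

235.9610 kPa


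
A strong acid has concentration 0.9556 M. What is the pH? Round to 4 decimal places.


A strong acid dissociates completely, so [H+] equals the given concentration.
pH = -log10([H+]) = -log10(0.9556)
pH = 0.01972386, rounded to 4 dp:

0.0197


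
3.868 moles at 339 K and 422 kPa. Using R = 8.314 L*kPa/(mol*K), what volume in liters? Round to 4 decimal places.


PV = nRT, solve for V = nRT / P.
nRT = 3.868 * 8.314 * 339 = 10901.7491
V = 10901.7491 / 422
V = 25.83352867 L, rounded to 4 dp:

25.8335 L


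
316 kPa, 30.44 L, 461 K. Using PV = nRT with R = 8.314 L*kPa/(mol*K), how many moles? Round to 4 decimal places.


PV = nRT, solve for n = PV / (RT).
PV = 316 * 30.44 = 9619.04
RT = 8.314 * 461 = 3832.754
n = 9619.04 / 3832.754
n = 2.50969407 mol, rounded to 4 dp:

2.5097 mol


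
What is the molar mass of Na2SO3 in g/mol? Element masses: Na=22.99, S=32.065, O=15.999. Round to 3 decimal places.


M = sum(count * atomic_mass) over atoms.
M = 2*22.99 + 1*32.065 + 3*15.999
M = 45.98 + 32.065 + 47.997
M = 126.042 g/mol, rounded to 3 dp:

126.042 g/mol


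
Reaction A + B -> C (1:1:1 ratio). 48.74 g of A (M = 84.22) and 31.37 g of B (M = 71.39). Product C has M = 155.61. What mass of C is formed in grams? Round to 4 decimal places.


Find moles of each reactant; the smaller value is the limiting reagent in a 1:1:1 reaction, so moles_C equals moles of the limiter.
n_A = mass_A / M_A = 48.74 / 84.22 = 0.578722 mol
n_B = mass_B / M_B = 31.37 / 71.39 = 0.439417 mol
Limiting reagent: B (smaller), n_limiting = 0.439417 mol
mass_C = n_limiting * M_C = 0.439417 * 155.61
mass_C = 68.37767937 g, rounded to 4 dp:

68.3777 g


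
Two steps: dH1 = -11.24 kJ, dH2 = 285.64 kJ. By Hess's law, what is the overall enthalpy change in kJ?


Hess's law: enthalpy is a state function, so add the step enthalpies.
dH_total = dH1 + dH2 = -11.24 + (285.64)
dH_total = 274.4 kJ:

274.40 kJ


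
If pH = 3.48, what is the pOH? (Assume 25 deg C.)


At 25 deg C, pH + pOH = 14.
pOH = 14 - pH = 14 - 3.48
pOH = 10.52:

10.52


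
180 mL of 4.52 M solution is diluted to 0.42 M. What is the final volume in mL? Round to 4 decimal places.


Dilution: M1*V1 = M2*V2, solve for V2.
V2 = M1*V1 / M2
V2 = 4.52 * 180 / 0.42
V2 = 813.6 / 0.42
V2 = 1937.14285714 mL, rounded to 4 dp:

1937.1429 mL


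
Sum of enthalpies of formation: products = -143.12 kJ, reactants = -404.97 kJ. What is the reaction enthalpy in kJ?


dH_rxn = sum(dH_f products) - sum(dH_f reactants)
dH_rxn = -143.12 - (-404.97)
dH_rxn = 261.85 kJ:

261.85 kJ


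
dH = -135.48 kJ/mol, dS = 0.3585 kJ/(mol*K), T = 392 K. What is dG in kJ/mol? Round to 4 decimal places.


Gibbs: dG = dH - T*dS (consistent units, dS already in kJ/(mol*K)).
T*dS = 392 * 0.3585 = 140.532
dG = -135.48 - (140.532)
dG = -276.012 kJ/mol, rounded to 4 dp:

-276.0120 kJ/mol


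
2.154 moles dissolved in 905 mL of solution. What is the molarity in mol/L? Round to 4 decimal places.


Convert volume to liters: V_L = V_mL / 1000.
V_L = 905 / 1000 = 0.905 L
M = n / V_L = 2.154 / 0.905
M = 2.3801105 mol/L, rounded to 4 dp:

2.3801 mol/L


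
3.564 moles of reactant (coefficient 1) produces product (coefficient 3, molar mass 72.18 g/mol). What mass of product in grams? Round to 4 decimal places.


Use the coefficient ratio to convert reactant moles to product moles, then multiply by the product's molar mass.
moles_P = moles_R * (coeff_P / coeff_R) = 3.564 * (3/1) = 10.692
mass_P = moles_P * M_P = 10.692 * 72.18
mass_P = 771.74856 g, rounded to 4 dp:

771.7486 g
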